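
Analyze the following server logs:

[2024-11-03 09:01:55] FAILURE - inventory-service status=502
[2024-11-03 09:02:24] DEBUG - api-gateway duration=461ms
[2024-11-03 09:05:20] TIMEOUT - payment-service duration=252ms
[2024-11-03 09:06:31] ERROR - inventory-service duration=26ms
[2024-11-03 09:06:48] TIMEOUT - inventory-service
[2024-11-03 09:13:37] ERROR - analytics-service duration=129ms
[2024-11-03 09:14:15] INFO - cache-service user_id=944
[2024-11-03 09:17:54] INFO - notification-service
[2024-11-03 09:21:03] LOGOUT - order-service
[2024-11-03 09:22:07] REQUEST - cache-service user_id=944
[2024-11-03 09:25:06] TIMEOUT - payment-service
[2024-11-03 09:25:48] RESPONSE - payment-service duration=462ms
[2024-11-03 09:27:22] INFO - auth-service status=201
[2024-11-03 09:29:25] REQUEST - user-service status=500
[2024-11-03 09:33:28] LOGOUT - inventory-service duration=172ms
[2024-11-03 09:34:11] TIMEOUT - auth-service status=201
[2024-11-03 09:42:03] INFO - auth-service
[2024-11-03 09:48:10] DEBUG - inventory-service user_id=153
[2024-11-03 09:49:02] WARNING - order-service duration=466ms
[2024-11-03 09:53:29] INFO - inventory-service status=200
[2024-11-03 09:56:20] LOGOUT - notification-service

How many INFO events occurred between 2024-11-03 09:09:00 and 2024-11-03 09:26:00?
2

To count events in the time window:

1. Window boundaries: 2024-11-03 09:09:00 to 2024-11-03 09:26:00
2. Filter for INFO events within this window
3. Count matching events: 2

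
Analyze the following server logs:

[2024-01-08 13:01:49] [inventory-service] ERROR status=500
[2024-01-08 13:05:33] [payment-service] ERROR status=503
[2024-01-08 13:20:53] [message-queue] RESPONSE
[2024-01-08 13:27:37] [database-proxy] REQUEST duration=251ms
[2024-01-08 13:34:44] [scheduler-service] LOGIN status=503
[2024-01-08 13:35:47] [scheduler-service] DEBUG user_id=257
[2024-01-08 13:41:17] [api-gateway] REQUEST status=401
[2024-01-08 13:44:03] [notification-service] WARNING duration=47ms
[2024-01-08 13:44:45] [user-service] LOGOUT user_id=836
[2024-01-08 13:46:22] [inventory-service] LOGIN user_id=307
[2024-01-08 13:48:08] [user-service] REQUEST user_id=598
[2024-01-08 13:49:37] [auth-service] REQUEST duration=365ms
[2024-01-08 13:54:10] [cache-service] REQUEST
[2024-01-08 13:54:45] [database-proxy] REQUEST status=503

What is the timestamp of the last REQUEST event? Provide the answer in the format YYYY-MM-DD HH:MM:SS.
2024-01-08 13:54:45

To find the last event:

1. Filter for all REQUEST events
2. Sort by timestamp
3. Select the last one
4. Timestamp: 2024-01-08 13:54:45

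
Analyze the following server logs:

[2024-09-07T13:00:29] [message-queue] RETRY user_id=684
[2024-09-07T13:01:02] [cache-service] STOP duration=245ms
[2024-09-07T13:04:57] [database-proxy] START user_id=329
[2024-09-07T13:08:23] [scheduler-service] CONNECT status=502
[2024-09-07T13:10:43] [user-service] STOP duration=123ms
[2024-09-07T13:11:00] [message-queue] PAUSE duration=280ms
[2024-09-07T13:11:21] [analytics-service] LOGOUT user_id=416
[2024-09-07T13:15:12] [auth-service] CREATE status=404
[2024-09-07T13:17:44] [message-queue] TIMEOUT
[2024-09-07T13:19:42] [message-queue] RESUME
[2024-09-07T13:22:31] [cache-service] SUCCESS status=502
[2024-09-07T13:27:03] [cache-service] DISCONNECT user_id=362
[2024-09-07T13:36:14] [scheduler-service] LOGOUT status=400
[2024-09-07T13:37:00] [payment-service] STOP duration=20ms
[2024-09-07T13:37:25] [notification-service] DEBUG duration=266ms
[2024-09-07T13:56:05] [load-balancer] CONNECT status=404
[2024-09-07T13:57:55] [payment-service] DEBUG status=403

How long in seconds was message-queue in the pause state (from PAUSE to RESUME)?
522

To calculate state duration:

1. Find PAUSE event for message-queue: 2024-09-07T13:11:00
2. Find RESUME event for message-queue: 2024-09-07T13:19:42
3. Calculate duration: 2024-09-07T13:19:42 - 2024-09-07T13:11:00 = 522 seconds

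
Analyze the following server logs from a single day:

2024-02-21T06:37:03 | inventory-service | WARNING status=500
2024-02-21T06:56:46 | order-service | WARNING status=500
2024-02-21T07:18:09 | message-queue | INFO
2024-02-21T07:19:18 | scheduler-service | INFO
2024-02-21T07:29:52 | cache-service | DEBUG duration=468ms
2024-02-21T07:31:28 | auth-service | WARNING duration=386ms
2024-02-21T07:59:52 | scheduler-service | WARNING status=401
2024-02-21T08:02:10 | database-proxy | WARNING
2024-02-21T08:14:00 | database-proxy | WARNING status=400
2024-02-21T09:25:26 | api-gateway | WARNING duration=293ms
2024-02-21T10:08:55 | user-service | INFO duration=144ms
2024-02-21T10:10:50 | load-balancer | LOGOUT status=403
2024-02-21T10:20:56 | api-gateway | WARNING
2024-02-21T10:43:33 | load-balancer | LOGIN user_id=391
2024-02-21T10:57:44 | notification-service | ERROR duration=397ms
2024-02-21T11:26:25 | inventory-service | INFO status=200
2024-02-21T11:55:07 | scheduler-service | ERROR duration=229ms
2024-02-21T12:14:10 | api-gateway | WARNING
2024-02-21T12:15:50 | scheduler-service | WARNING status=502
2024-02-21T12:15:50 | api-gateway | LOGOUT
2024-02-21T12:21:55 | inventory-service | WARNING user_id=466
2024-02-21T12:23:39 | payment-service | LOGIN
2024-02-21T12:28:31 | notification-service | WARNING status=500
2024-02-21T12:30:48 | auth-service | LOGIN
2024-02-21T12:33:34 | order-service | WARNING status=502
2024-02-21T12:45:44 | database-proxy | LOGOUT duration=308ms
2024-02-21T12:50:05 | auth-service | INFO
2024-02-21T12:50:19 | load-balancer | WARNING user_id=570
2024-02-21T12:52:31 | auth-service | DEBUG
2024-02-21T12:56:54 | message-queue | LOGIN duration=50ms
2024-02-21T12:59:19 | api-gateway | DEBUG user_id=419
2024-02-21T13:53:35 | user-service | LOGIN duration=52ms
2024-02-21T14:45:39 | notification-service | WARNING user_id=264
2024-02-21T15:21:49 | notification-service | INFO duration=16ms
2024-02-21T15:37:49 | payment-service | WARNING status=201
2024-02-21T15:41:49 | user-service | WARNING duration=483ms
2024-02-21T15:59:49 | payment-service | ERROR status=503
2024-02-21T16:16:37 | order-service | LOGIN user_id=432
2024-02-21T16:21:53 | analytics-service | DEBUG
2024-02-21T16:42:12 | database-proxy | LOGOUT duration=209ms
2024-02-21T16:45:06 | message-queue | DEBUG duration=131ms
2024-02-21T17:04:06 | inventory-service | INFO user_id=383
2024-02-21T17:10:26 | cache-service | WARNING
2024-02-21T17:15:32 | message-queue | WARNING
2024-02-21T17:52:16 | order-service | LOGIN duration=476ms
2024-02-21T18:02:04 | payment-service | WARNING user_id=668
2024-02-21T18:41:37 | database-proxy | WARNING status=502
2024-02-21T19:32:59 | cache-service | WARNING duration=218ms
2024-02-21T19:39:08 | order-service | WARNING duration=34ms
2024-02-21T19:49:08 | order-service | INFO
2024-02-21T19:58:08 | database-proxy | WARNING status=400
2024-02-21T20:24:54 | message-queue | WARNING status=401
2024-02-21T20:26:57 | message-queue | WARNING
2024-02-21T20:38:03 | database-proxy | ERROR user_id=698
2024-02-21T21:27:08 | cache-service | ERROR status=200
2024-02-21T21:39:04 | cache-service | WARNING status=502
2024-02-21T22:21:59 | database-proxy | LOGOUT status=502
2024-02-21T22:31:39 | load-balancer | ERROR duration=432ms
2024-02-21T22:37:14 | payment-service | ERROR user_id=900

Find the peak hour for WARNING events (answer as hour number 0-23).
12

To find the peak hour:

1. Group all WARNING events by hour
2. Count events in each hour
3. Find hour with maximum count
4. Peak hour: 12 (with 6 events)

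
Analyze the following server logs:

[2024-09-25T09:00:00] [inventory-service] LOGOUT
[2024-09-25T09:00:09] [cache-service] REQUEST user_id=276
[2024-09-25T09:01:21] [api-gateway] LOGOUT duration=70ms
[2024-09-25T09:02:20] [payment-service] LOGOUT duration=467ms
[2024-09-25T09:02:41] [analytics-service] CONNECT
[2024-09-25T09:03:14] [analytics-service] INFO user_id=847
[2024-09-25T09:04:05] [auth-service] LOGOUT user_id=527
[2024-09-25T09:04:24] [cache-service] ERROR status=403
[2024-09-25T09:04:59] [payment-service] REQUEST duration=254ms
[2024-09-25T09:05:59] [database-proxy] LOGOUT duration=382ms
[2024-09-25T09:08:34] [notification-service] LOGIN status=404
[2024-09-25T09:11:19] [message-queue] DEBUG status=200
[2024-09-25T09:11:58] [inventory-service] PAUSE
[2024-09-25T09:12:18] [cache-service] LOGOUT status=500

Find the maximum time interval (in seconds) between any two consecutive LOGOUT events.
379

To find the longest gap:

1. Extract all LOGOUT events in chronological order
2. Calculate time differences between consecutive events
3. Find the maximum difference
4. Longest gap: 379 seconds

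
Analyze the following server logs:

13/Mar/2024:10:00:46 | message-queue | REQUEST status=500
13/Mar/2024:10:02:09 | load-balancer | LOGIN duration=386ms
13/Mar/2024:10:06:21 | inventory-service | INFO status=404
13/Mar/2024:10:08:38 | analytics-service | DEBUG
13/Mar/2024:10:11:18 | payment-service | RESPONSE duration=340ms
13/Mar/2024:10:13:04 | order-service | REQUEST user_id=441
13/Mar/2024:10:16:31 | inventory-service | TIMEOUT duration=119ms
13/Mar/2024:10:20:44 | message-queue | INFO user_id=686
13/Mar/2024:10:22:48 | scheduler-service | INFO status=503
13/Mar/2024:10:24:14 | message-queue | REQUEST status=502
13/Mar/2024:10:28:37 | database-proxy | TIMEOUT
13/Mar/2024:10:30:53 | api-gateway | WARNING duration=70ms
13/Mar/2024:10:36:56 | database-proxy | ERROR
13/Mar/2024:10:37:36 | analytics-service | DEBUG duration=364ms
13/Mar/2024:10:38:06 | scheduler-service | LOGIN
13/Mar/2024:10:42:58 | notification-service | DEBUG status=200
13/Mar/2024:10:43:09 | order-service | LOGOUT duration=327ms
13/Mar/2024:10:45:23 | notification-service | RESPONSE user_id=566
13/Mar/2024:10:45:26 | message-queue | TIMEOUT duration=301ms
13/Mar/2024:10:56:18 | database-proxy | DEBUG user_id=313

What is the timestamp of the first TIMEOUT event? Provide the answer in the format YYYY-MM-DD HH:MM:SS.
2024-03-13 10:16:31

To find the first event:

1. Filter for all TIMEOUT events
2. Sort by timestamp
3. Select the first one
4. Timestamp: 2024-03-13 10:16:31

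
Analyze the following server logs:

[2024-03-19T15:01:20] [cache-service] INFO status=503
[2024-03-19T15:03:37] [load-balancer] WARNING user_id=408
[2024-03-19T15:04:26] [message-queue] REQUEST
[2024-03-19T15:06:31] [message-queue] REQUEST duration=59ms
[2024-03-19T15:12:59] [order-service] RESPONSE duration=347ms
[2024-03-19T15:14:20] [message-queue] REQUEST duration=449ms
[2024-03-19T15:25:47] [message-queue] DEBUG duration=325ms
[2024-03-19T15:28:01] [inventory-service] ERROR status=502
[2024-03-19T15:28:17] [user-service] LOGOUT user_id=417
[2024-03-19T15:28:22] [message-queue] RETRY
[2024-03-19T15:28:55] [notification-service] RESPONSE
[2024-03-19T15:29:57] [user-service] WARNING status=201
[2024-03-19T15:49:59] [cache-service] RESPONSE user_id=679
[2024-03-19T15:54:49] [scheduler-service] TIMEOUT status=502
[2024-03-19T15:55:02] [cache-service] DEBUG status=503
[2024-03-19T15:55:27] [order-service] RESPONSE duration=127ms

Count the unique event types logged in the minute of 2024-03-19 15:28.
4

To count unique event types:

1. Filter events in the minute starting at 2024-03-19 15:28
2. Extract event types from matching entries
3. Count unique types: 4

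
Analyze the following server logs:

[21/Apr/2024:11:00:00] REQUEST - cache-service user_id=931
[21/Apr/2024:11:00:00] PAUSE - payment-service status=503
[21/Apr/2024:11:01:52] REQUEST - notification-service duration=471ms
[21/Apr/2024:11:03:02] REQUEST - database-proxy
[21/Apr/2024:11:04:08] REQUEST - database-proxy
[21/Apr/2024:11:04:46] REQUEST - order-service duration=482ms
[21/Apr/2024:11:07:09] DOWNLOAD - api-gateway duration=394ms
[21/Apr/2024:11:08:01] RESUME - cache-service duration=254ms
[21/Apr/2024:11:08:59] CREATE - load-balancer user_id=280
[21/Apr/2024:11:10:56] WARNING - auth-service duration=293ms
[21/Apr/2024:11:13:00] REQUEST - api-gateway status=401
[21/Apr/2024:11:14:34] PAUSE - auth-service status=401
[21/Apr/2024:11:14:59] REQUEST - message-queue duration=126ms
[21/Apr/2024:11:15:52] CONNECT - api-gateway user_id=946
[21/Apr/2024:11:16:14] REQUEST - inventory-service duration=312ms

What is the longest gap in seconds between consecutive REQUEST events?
494

To find the longest gap:

1. Extract all REQUEST events in chronological order
2. Calculate time differences between consecutive events
3. Find the maximum difference
4. Longest gap: 494 seconds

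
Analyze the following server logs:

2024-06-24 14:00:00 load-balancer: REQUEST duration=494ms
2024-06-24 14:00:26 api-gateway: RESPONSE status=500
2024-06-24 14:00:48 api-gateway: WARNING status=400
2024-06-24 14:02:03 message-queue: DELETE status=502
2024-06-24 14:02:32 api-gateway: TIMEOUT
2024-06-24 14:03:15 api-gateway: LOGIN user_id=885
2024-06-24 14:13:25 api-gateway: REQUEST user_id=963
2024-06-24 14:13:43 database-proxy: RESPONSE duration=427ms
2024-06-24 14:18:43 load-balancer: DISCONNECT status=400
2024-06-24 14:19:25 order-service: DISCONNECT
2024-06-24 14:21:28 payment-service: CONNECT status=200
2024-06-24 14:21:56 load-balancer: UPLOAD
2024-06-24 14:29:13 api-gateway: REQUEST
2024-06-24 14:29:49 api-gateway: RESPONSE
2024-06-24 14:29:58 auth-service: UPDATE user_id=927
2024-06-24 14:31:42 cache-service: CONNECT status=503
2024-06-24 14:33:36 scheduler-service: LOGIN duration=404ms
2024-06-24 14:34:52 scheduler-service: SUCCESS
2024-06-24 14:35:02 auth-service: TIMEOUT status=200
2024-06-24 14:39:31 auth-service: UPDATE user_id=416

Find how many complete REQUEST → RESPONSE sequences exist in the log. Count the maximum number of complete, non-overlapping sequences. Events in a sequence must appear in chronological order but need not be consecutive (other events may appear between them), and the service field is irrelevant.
3

To count sequences:

1. Look for pattern: REQUEST → RESPONSE
2. Greedily scan the log in chronological order, matching each sequence element in turn (ignoring service)
3. Each time the full pattern completes, increment the count and restart matching from the next event
4. Complete non-overlapping sequences found: 3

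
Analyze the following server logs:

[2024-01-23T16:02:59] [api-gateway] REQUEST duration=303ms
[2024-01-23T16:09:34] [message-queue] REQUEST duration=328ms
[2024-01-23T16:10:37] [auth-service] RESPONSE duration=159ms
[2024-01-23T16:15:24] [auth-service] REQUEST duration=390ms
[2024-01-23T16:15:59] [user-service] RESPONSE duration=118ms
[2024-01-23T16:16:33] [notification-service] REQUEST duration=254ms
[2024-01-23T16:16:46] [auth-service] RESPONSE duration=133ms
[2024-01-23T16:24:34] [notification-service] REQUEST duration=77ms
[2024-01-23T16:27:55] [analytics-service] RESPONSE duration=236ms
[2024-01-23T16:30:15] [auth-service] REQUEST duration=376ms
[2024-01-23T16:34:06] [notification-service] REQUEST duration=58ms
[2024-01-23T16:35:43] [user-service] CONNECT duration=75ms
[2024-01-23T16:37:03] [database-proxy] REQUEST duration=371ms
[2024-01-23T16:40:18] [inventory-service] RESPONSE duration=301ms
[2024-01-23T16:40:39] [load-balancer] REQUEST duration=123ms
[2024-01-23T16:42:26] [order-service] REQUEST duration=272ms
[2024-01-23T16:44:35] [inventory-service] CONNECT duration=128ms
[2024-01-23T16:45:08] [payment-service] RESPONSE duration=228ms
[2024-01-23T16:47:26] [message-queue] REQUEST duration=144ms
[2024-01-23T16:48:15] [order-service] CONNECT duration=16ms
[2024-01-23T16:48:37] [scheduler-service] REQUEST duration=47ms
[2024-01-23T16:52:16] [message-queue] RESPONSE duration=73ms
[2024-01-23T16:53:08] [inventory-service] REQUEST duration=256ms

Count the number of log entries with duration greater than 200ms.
11

To count timeouts:

1. Threshold: 200ms
2. Extract duration from each log entry
3. Count entries where duration > 200
4. Timeout count: 11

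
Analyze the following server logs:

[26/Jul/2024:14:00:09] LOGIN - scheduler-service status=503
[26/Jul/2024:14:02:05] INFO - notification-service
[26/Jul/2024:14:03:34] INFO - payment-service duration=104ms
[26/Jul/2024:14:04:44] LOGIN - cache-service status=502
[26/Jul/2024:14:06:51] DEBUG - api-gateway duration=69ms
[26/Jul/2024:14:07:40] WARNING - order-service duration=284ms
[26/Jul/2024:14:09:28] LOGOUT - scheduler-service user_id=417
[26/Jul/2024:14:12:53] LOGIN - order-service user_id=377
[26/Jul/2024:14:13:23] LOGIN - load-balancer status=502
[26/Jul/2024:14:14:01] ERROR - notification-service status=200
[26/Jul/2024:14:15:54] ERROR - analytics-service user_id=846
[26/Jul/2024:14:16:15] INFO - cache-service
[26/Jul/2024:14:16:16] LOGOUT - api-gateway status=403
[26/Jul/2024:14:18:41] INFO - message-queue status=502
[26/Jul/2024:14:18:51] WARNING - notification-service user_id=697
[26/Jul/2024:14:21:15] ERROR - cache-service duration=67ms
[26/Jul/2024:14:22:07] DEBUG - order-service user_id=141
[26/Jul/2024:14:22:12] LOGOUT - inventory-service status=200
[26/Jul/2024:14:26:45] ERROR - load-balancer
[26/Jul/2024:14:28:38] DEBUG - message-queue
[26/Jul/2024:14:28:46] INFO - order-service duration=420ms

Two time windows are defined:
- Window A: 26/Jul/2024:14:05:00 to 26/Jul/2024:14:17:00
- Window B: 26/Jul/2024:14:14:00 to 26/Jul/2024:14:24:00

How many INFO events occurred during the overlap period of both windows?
1

To find overlap events:

1. Window A: 26/Jul/2024:14:05:00 to 26/Jul/2024:14:17:00
2. Window B: 26/Jul/2024:14:14:00 to 26/Jul/2024:14:24:00
3. Overlap period: 26/Jul/2024:14:14:00 to 26/Jul/2024:14:17:00
4. Count INFO events in overlap: 1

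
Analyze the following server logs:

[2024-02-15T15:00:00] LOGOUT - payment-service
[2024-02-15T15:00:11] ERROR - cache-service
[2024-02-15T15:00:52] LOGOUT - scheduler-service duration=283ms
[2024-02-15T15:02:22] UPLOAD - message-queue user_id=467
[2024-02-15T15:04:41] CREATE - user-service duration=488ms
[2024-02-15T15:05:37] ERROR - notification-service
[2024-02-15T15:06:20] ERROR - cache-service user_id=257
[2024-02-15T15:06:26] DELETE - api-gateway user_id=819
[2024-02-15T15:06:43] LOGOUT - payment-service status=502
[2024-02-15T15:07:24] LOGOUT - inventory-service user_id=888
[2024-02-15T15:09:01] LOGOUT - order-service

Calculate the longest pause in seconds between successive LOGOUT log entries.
351

To find the longest gap:

1. Extract all LOGOUT events in chronological order
2. Calculate time differences between consecutive events
3. Find the maximum difference
4. Longest gap: 351 seconds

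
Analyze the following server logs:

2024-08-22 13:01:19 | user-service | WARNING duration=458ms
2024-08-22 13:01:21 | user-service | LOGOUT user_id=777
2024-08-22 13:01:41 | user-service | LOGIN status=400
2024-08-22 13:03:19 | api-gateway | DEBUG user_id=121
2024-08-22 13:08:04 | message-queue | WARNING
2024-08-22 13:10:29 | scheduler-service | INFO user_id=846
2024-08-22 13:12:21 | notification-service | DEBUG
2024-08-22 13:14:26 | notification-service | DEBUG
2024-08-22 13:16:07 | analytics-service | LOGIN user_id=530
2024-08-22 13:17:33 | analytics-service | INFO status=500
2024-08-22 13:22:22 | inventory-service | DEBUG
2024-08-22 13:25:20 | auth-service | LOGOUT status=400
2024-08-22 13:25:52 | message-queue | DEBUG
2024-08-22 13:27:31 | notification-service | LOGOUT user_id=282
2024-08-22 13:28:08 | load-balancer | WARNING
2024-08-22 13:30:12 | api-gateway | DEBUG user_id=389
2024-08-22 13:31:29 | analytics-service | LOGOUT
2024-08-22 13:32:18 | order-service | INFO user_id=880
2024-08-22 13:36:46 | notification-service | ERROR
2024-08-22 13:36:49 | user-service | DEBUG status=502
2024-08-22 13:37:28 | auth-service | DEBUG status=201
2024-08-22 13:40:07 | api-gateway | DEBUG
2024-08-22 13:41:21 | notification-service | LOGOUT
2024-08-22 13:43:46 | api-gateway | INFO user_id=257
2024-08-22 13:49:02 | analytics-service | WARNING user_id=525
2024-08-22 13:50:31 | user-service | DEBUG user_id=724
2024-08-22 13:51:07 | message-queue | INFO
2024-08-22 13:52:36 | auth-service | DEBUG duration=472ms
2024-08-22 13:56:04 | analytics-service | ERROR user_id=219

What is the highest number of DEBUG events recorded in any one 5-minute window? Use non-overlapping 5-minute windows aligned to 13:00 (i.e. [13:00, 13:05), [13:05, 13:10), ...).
2

To find the burst window:

1. Divide the log period into non-overlapping 5-minute windows starting at 13:00
2. Count DEBUG events in each window
3. Find the window with maximum count
4. Maximum events in a window: 2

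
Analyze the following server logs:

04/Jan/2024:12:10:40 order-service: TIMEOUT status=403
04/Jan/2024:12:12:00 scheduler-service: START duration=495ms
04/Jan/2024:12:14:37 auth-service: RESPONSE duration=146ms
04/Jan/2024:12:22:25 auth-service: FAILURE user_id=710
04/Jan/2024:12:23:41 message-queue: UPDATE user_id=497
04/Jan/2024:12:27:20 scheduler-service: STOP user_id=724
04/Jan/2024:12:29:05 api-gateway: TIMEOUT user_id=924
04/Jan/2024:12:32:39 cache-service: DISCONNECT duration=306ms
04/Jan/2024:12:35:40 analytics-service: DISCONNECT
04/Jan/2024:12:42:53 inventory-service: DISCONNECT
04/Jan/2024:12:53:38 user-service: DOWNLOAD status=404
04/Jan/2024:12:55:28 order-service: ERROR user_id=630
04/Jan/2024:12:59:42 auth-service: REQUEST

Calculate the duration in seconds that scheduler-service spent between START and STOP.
920

To calculate state duration:

1. Find START event for scheduler-service: 04/Jan/2024:12:12:00
2. Find STOP event for scheduler-service: 04/Jan/2024:12:27:20
3. Calculate duration: 04/Jan/2024:12:27:20 - 04/Jan/2024:12:12:00 = 920 seconds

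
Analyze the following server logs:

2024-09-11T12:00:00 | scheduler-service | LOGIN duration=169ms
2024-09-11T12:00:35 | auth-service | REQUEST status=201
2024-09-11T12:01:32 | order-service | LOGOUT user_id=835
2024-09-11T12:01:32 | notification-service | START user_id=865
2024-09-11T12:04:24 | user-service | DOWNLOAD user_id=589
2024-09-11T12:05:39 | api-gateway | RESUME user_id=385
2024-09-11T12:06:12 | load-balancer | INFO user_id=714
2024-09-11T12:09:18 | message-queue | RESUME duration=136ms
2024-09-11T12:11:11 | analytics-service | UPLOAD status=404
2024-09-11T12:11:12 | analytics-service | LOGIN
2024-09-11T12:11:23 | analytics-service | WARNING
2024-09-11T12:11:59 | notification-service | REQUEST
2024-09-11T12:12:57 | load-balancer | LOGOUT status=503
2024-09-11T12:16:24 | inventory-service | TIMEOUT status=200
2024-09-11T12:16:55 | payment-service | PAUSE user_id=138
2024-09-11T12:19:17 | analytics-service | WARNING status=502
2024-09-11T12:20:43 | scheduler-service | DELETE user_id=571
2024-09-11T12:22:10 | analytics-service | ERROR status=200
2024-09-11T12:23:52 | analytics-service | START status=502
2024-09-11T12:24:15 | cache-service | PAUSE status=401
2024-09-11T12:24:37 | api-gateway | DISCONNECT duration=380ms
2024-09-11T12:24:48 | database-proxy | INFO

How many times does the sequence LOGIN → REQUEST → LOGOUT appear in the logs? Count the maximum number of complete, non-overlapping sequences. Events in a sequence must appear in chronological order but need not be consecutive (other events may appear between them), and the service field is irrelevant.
2

To count sequences:

1. Look for pattern: LOGIN → REQUEST → LOGOUT
2. Greedily scan the log in chronological order, matching each sequence element in turn (ignoring service)
3. Each time the full pattern completes, increment the count and restart matching from the next event
4. Complete non-overlapping sequences found: 2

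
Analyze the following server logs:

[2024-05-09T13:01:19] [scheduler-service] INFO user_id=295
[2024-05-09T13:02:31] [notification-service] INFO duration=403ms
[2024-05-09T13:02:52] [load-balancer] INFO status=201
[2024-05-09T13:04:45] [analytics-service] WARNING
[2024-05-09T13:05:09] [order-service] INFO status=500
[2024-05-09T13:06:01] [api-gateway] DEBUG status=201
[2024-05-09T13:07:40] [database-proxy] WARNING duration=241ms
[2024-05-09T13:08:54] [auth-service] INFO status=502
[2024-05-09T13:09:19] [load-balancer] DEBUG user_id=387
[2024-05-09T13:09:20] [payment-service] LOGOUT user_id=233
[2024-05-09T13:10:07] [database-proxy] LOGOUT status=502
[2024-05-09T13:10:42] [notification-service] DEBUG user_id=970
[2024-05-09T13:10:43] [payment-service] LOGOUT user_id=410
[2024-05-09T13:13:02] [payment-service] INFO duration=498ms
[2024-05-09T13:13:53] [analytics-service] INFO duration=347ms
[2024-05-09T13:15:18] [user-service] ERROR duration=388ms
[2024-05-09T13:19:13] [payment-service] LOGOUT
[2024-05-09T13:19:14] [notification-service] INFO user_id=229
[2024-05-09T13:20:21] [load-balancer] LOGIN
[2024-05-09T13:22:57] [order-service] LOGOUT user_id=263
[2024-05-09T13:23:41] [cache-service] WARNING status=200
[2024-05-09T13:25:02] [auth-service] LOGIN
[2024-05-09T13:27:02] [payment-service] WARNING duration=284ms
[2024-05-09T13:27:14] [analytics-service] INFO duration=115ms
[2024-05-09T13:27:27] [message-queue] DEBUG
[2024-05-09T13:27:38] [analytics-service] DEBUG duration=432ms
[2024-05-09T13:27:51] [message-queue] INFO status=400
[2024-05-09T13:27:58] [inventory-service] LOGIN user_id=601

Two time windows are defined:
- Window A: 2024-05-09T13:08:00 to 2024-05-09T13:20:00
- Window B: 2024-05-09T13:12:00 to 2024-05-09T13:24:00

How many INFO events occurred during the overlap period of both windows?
3

To find overlap events:

1. Window A: 2024-05-09T13:08:00 to 2024-05-09T13:20:00
2. Window B: 2024-05-09T13:12:00 to 2024-05-09T13:24:00
3. Overlap period: 2024-05-09T13:12:00 to 2024-05-09T13:20:00
4. Count INFO events in overlap: 3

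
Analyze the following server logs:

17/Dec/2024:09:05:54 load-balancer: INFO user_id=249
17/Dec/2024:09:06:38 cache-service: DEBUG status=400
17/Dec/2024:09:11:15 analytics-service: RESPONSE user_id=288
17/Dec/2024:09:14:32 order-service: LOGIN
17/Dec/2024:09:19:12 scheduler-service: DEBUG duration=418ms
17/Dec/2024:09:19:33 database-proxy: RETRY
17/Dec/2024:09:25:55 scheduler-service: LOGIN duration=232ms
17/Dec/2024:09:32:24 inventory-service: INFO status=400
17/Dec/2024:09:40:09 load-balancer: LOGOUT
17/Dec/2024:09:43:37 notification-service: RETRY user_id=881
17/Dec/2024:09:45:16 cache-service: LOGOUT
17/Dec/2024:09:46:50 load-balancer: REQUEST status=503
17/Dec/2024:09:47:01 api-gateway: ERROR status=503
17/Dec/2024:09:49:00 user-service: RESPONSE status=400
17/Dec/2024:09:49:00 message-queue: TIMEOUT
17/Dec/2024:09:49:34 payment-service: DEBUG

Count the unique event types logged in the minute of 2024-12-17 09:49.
3

To count unique event types:

1. Filter events in the minute starting at 2024-12-17 09:49
2. Extract event types from matching entries
3. Count unique types: 3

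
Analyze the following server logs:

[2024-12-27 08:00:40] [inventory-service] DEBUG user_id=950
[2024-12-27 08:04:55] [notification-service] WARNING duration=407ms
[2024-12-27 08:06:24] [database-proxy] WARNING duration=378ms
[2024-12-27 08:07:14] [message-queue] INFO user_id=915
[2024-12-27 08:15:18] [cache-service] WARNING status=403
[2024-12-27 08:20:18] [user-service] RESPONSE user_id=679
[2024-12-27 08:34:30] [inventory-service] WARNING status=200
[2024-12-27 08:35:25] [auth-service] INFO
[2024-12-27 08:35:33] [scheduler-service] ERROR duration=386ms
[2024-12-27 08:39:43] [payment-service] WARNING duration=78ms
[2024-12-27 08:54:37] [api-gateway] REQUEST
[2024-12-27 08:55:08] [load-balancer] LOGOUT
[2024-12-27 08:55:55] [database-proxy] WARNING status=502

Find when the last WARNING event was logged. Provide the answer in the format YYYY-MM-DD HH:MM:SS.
2024-12-27 08:55:55

To find the last event:

1. Filter for all WARNING events
2. Sort by timestamp
3. Select the last one
4. Timestamp: 2024-12-27 08:55:55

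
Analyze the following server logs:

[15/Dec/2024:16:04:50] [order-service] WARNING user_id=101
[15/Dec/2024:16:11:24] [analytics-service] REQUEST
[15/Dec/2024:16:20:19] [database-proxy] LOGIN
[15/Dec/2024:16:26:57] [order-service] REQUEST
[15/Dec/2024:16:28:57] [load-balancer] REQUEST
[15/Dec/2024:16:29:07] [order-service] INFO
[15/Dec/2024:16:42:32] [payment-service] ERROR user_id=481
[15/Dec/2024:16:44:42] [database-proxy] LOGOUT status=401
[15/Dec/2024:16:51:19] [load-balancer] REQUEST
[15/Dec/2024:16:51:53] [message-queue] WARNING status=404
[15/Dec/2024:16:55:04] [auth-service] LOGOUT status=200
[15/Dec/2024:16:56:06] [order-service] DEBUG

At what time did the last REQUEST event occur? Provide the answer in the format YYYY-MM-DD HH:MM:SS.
2024-12-15 16:51:19

To find the last event:

1. Filter for all REQUEST events
2. Sort by timestamp
3. Select the last one
4. Timestamp: 2024-12-15 16:51:19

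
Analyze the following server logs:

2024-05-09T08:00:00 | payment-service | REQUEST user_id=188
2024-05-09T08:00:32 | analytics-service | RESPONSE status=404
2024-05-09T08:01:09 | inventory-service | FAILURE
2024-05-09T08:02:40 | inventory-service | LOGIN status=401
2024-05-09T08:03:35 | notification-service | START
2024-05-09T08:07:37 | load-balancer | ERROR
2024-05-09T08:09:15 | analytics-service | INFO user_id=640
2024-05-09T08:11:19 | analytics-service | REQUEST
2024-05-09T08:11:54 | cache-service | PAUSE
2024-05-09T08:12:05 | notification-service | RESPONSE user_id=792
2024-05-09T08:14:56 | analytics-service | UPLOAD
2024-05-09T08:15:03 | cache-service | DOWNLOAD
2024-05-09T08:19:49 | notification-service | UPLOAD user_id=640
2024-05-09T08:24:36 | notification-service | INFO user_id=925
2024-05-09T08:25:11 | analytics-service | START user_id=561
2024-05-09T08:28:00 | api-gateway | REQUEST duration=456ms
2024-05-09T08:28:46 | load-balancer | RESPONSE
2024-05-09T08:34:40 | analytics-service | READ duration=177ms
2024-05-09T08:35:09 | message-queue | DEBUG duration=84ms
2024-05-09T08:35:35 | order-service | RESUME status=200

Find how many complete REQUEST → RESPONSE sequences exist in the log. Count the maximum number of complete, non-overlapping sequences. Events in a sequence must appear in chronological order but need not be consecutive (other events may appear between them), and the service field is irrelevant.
3

To count sequences:

1. Look for pattern: REQUEST → RESPONSE
2. Greedily scan the log in chronological order, matching each sequence element in turn (ignoring service)
3. Each time the full pattern completes, increment the count and restart matching from the next event
4. Complete non-overlapping sequences found: 3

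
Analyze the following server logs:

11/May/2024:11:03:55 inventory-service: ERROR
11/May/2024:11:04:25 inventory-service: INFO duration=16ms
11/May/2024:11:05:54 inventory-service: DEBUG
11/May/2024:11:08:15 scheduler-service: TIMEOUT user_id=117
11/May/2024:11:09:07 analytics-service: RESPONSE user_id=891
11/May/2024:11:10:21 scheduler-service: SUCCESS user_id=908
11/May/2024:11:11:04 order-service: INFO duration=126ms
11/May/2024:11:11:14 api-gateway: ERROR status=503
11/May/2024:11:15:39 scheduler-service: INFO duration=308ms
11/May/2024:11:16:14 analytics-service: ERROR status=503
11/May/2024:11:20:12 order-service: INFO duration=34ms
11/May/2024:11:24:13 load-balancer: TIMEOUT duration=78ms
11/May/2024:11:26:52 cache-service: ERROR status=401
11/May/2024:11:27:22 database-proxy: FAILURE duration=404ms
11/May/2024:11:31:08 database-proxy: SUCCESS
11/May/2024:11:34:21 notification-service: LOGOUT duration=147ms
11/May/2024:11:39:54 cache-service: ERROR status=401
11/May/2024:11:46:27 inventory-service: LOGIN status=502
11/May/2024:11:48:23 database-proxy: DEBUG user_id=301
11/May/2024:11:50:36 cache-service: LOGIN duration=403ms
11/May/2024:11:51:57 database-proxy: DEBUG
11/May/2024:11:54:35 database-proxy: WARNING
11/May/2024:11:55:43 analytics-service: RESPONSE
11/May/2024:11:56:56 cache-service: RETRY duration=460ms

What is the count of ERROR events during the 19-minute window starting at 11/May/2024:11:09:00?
3

To count events in the time window:

1. Window boundaries: 11/May/2024:11:09:00 to 11/May/2024:11:28:00
2. Filter for ERROR events within this window
3. Count matching events: 3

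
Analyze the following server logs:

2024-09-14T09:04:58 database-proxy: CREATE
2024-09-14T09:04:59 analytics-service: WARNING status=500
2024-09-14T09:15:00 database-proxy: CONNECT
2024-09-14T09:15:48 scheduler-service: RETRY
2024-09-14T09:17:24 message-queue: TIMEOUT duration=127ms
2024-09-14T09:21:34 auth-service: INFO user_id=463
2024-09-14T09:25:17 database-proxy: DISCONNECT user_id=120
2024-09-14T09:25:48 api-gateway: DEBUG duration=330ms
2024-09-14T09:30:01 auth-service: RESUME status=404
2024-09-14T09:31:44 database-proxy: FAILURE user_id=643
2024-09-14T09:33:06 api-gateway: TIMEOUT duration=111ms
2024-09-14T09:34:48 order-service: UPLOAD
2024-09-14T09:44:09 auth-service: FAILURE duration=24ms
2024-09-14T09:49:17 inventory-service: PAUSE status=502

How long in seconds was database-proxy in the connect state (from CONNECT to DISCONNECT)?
617

To calculate state duration:

1. Find CONNECT event for database-proxy: 2024-09-14T09:15:00
2. Find DISCONNECT event for database-proxy: 2024-09-14T09:25:17
3. Calculate duration: 2024-09-14T09:25:17 - 2024-09-14T09:15:00 = 617 seconds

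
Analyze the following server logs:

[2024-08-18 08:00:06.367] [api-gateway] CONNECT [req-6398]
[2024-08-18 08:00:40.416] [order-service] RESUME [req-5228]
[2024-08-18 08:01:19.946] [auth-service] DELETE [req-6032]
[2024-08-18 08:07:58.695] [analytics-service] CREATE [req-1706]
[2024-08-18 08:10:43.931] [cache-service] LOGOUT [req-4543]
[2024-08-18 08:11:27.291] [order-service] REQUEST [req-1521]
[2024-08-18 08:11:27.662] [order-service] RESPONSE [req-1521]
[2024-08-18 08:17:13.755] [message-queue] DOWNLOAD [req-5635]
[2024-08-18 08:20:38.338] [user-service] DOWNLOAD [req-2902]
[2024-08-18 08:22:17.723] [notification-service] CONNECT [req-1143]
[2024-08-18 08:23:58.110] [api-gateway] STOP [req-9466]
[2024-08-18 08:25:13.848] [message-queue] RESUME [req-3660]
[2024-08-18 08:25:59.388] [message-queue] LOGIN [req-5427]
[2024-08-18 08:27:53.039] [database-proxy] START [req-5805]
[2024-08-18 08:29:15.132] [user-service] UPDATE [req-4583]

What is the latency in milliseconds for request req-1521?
371

To calculate latency:

1. Find REQUEST with id req-1521: 2024-08-18 08:11:27.291
2. Find RESPONSE with id req-1521: 2024-08-18 08:11:27.662
3. Latency: 2024-08-18 08:11:27.662 - 2024-08-18 08:11:27.291 = 371ms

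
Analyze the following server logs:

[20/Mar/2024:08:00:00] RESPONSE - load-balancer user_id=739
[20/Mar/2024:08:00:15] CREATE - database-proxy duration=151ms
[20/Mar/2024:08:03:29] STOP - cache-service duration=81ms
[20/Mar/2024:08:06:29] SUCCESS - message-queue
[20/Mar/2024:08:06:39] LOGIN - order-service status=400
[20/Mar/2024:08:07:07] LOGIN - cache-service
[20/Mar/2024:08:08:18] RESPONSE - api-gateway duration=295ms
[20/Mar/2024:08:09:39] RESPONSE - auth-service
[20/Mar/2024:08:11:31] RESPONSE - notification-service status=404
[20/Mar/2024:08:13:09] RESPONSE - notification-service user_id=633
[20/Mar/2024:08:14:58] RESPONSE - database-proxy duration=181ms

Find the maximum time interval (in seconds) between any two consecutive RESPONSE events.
498

To find the longest gap:

1. Extract all RESPONSE events in chronological order
2. Calculate time differences between consecutive events
3. Find the maximum difference
4. Longest gap: 498 seconds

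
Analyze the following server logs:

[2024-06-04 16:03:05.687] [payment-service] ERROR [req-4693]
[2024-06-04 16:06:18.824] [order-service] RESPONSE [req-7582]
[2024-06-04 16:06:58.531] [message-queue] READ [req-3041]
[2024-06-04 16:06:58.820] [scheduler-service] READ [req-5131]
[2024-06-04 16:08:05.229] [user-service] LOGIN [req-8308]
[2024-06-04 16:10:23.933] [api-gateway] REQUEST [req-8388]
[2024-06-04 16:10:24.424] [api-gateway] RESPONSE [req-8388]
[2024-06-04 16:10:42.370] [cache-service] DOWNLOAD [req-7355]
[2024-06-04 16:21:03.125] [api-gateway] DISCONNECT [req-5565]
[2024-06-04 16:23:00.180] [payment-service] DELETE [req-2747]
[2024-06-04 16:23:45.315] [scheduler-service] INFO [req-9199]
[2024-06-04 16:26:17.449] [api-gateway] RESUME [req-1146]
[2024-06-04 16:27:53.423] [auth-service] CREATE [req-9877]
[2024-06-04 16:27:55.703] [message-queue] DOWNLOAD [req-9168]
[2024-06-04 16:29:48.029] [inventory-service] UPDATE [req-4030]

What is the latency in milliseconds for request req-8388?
491

To calculate latency:

1. Find REQUEST with id req-8388: 2024-06-04 16:10:23.933
2. Find RESPONSE with id req-8388: 2024-06-04 16:10:24.424
3. Latency: 2024-06-04 16:10:24.424 - 2024-06-04 16:10:23.933 = 491ms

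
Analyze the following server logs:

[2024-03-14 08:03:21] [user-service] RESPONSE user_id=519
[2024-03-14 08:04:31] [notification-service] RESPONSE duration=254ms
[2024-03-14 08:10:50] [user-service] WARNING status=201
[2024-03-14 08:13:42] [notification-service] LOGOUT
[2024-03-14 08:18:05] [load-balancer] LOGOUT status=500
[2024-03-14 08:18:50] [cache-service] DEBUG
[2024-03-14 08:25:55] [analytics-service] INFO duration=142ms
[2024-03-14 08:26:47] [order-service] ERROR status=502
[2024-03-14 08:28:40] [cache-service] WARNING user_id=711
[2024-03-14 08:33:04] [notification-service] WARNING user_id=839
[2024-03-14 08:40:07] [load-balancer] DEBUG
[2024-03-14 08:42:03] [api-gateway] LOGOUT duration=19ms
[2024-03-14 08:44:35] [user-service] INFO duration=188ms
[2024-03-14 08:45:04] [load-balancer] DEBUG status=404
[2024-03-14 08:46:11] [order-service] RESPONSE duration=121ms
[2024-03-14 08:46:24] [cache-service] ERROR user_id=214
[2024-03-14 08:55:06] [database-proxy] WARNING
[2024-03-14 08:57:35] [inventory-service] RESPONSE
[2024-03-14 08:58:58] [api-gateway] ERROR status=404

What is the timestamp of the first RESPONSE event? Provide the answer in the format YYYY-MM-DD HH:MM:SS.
2024-03-14 08:03:21

To find the first event:

1. Filter for all RESPONSE events
2. Sort by timestamp
3. Select the first one
4. Timestamp: 2024-03-14 08:03:21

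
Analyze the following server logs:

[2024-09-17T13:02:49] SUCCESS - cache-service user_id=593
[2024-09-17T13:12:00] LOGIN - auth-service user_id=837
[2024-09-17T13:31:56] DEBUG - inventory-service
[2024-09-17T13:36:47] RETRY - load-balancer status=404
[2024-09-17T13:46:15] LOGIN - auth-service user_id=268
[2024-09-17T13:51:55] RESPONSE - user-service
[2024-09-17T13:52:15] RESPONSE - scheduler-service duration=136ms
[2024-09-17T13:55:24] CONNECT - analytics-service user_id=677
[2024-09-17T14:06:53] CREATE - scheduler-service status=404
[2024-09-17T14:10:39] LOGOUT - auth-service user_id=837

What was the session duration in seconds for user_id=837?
3519

To calculate session duration:

1. Find LOGIN event for user_id=837: 2024-09-17T13:12:00
2. Find LOGOUT event for user_id=837: 2024-09-17T14:10:39
3. Session duration: 2024-09-17T14:10:39 - 2024-09-17T13:12:00 = 3519 seconds (58 minutes)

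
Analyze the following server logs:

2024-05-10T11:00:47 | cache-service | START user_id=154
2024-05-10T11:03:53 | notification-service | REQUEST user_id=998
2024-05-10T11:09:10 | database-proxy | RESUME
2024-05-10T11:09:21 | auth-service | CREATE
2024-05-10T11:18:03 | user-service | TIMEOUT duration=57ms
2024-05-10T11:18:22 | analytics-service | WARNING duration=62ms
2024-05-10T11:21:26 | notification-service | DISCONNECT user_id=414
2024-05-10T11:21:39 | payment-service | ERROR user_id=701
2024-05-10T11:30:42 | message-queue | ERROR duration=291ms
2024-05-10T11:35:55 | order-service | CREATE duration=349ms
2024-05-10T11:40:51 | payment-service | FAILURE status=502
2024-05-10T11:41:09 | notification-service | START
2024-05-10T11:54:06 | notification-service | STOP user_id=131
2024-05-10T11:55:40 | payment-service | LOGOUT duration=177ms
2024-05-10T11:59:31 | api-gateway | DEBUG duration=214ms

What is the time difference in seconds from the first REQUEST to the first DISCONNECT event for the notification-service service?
1053

To find the time between events:

1. Locate the first REQUEST event for notification-service: 2024-05-10T11:03:53
2. Locate the first DISCONNECT event for notification-service: 2024-05-10T11:21:26
3. Calculate the difference: 2024-05-10T11:21:26 - 2024-05-10T11:03:53 = 1053 seconds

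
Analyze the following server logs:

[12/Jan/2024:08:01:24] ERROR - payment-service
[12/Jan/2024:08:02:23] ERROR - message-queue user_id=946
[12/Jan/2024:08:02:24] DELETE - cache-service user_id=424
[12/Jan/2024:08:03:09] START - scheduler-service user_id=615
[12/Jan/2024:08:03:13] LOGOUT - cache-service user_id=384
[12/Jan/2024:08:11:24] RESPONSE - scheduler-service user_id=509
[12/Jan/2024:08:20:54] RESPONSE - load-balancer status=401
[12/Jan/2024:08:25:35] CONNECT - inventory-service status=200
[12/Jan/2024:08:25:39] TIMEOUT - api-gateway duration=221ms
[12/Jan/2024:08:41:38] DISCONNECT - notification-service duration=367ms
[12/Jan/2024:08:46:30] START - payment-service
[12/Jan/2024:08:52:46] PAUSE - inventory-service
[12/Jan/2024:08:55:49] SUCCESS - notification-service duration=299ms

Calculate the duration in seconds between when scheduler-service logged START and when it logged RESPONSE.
495

To find the time between events:

1. Locate the first START event for scheduler-service: 12/Jan/2024:08:03:09
2. Locate the first RESPONSE event for scheduler-service: 12/Jan/2024:08:11:24
3. Calculate the difference: 12/Jan/2024:08:11:24 - 12/Jan/2024:08:03:09 = 495 seconds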